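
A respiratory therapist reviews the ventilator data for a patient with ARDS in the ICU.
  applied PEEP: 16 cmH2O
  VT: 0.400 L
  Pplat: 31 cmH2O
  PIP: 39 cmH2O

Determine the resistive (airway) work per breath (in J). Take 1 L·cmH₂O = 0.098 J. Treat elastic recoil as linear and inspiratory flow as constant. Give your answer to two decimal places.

0.31

With constant inspiratory flow the resistive pressure is constant at PIP − Pplat = 39 − 31 = 8.0 cmH2O, so resistive work = 8.0 × 0.400 = 3.2 L·cmH2O.
× 0.098 J/(L·cmH2O) → 0.3136 J.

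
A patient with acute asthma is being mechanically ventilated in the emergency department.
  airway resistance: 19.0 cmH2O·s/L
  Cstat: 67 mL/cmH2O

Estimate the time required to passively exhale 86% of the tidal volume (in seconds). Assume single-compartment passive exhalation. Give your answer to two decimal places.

2.50

τ = R × C = 19.0 × 67 mL/cmH2O = 19.0 × 0.067 L/cmH2O = 1.273 s.
Exhaled fraction f = 1 − e^(−t/τ) → t = −τ·ln(1 − f) = −1.273·ln(0.14) = 2.503 s.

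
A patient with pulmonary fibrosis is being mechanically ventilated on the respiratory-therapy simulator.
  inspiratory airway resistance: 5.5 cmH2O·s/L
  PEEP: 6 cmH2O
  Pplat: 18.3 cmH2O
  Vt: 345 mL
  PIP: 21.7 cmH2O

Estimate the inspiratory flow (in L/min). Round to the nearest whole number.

37

flow = (PIP − Pplat) / Raw = (21.7 − 18.3) / 5.5 = 0.6182 L/s × 60 = 37.092 L/min.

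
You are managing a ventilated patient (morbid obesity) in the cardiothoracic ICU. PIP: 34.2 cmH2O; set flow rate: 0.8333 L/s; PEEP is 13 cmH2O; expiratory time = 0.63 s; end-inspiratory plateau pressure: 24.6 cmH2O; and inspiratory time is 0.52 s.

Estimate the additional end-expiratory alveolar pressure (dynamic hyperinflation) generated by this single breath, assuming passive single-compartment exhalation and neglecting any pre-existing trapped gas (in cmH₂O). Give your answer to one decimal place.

2.7

Vt = flow × Ti = 0.8333 L/s × 0.52 s × 1000 mL/L = 433.32 mL.
R = (PIP − Pplat)/V̇ = (34.2 − 24.6) / 0.8333 = 9.6/0.8333 = 11.52 cmH2O·s/L.
C = Vt/(Pplat − PEEP) = 433.32 / (24.6 − 13) = 433.32/11.6 = 37.355 mL/cmH2O.
τ = R × C = 11.52 × 0.03736 L/cmH2O = 0.4304 s.
Fraction remaining = e^(−Te/τ) = e^(−0.63/0.4304) = 0.2314; trapped volume = 433.32 × 0.2314 = 100.27 mL.
Additional alveolar pressure from trapping ≈ V_trapped / C = 100.27 / 37.355 = 2.684 cmH2O.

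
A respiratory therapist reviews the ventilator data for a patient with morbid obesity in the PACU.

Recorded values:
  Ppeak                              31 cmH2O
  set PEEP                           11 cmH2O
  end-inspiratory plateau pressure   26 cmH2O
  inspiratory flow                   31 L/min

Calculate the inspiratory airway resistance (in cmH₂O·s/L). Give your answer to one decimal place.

Flow: 31 L/min ÷ 60 = 0.5167 L/s.
Raw = (PIP − Pplat) / flow = (31 − 26) / 0.5167 = 5.0 / 0.5167 = 9.677 cmH2O·s/L.

9.7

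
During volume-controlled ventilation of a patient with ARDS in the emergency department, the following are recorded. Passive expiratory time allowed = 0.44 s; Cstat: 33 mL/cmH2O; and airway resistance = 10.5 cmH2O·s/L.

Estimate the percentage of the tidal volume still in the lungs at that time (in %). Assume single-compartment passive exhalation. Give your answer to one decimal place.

28.1

τ = R × C = 10.5 × 33 mL/cmH2O = 10.5 × 0.033 L/cmH2O = 0.3465 s.
Passive exhalation: V(t)/V₀ = e^(−t/τ) = e^(−0.44/0.3465) = 0.2809.
Fraction remaining = 0.2809 → 28.09%.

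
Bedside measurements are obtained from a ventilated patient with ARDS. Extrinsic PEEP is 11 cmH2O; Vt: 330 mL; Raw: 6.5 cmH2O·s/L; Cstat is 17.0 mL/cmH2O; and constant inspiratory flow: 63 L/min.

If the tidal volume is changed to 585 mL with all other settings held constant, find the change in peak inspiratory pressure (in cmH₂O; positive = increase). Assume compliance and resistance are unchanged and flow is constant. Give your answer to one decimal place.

PIP = Vt/C + R·V̇ + PEEP (constant-flow equation of motion).
Only the elastic term changes: ΔPIP = ΔVt / C = (585 − 330) / 17.0 = 15.0 cmH2O.

15.0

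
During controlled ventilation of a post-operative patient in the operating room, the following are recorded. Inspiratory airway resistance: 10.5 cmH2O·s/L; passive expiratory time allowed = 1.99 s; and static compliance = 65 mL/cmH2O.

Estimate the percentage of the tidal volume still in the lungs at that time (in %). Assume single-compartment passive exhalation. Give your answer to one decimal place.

τ = R × C = 10.5 × 65 mL/cmH2O = 10.5 × 0.065 L/cmH2O = 0.6825 s.
Passive exhalation: V(t)/V₀ = e^(−t/τ) = e^(−1.99/0.6825) = 0.05416.
Fraction remaining = 0.05416 → 5.416%.

5.4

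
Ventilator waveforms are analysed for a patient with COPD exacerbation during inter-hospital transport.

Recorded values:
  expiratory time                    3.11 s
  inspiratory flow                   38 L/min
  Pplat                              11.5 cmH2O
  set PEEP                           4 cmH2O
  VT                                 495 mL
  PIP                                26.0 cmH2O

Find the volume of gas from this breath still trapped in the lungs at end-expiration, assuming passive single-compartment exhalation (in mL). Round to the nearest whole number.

63

Flow: 38 L/min ÷ 60 = 0.6333 L/s.
R = (PIP − Pplat)/V̇ = (26.0 − 11.5) / 0.6333 = 14.5/0.6333 = 22.896 cmH2O·s/L.
C = Vt/(Pplat − PEEP) = 495.0 / (11.5 − 4) = 495.0/7.5 = 66.0 mL/cmH2O.
τ = R × C = 22.896 × 0.066 L/cmH2O = 1.511 s.
Fraction remaining = e^(−Te/τ) = e^(−3.11/1.511) = 0.1277.
Trapped volume = 495.0 × 0.1277 = 63.212 mL.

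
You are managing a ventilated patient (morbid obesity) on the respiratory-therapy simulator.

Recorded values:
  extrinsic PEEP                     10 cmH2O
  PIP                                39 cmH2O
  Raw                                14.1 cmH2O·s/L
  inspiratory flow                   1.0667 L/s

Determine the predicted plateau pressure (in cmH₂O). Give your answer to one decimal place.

24.0

Pplat = PIP − Raw × flow = 39 − 14.1 × 1.0667 = 39 − 15.04 = 23.96 cmH2O.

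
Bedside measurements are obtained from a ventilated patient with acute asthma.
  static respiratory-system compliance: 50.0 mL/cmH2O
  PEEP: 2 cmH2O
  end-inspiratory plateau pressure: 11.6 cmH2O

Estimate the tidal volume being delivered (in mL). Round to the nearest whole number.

480

Vt = Cstat × (Pplat − PEEP) = 50.0 × (11.6 − 2) = 50.0 × 9.6 = 480.0 mL.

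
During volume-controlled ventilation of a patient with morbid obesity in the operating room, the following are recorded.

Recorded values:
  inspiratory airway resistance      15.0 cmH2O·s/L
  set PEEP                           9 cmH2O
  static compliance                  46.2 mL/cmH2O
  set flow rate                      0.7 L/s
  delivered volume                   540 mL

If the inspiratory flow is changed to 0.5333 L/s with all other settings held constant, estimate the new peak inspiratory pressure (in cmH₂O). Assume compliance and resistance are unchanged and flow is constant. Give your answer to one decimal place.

28.7

PIP = Vt/C + R·V̇ + PEEP (constant-flow equation of motion).
Only the resistive term changes: ΔPIP = R × ΔV̇ = 15.0 × (0.5333 − 0.7) = 15.0 × -0.1667 = -2.501 cmH2O.
Original PIP = 540/46.2 + 15.0×0.7 + 9 = 31.188 cmH2O; new PIP = 31.188 + (-2.501) = 28.687 cmH2O.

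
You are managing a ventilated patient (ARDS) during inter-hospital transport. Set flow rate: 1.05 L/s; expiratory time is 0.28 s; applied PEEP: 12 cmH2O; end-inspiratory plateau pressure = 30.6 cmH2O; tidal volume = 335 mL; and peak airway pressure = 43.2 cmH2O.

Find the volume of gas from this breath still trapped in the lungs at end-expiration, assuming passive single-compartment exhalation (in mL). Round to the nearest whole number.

R = (PIP − Pplat)/V̇ = (43.2 − 30.6) / 1.05 = 12.6/1.05 = 12.0 cmH2O·s/L.
C = Vt/(Pplat − PEEP) = 335.0 / (30.6 − 12) = 335.0/18.6 = 18.011 mL/cmH2O.
τ = R × C = 12.0 × 0.01801 L/cmH2O = 0.2161 s.
Fraction remaining = e^(−Te/τ) = e^(−0.28/0.2161) = 0.2737.
Trapped volume = 335.0 × 0.2737 = 91.69 mL.

92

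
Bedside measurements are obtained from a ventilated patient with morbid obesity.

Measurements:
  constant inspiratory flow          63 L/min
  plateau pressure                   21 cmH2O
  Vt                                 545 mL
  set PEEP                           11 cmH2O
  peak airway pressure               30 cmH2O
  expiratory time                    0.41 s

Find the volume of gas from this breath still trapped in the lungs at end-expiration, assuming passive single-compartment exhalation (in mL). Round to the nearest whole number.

227

Flow: 63 L/min ÷ 60 = 1.05 L/s.
R = (PIP − Pplat)/V̇ = (30 − 21) / 1.05 = 9.0/1.05 = 8.571 cmH2O·s/L.
C = Vt/(Pplat − PEEP) = 545.0 / (21 − 11) = 545.0/10.0 = 54.5 mL/cmH2O.
τ = R × C = 8.571 × 0.0545 L/cmH2O = 0.4671 s.
Fraction remaining = e^(−Te/τ) = e^(−0.41/0.4671) = 0.4157.
Trapped volume = 545.0 × 0.4157 = 226.56 mL.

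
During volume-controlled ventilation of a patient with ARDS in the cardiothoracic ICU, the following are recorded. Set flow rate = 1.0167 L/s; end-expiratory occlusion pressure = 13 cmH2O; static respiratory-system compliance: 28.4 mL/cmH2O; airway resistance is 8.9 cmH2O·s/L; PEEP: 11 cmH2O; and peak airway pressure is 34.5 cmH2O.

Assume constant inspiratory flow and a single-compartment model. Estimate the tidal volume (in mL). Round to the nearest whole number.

354

Total PEEP = 13 cmH2O (set 11 + intrinsic 2); this is the baseline alveolar pressure.
Equation of motion (constant flow): PIP = Vt/C + R·V̇ + PEEP.
Vt/C = PIP − R·V̇ − PEEP = 34.5 − 9.049 − 13 = 12.451 cmH2O.
Vt = C × 12.451 = 28.4 × 12.451 = 353.61 mL.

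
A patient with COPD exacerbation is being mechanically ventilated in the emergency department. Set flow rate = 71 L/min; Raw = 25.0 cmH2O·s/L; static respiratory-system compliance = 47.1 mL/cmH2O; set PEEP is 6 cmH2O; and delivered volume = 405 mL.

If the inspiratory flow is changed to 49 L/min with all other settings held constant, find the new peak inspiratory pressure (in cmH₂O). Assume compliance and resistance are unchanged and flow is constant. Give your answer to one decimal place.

Flow: 71 L/min ÷ 60 = 1.1833 L/s.
New flow: 49 L/min ÷ 60 = 0.8167 L/s.
PIP = Vt/C + R·V̇ + PEEP (constant-flow equation of motion).
Only the resistive term changes: ΔPIP = R × ΔV̇ = 25.0 × (0.8167 − 1.1833) = 25.0 × -0.3666 = -9.165 cmH2O.
Original PIP = 405/47.1 + 25.0×1.1833 + 6 = 44.181 cmH2O; new PIP = 44.181 + (-9.165) = 35.016 cmH2O.

35.0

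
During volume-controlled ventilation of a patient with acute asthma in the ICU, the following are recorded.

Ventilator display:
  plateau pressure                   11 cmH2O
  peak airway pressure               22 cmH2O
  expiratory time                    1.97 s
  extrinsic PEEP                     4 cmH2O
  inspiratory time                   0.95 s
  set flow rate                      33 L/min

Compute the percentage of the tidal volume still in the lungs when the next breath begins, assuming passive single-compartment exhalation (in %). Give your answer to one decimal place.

26.7

Flow: 33 L/min ÷ 60 = 0.55 L/s.
Vt = flow × Ti = 0.55 L/s × 0.95 s × 1000 mL/L = 522.5 mL.
R = (PIP − Pplat)/V̇ = (22 − 11) / 0.55 = 11.0/0.55 = 20.0 cmH2O·s/L.
C = Vt/(Pplat − PEEP) = 522.5 / (11 − 4) = 522.5/7.0 = 74.643 mL/cmH2O.
τ = R × C = 20.0 × 0.07464 L/cmH2O = 1.493 s.
Fraction remaining at end-expiration = e^(−Te/τ) = e^(−1.97/1.493) = 0.2673 → 26.73%.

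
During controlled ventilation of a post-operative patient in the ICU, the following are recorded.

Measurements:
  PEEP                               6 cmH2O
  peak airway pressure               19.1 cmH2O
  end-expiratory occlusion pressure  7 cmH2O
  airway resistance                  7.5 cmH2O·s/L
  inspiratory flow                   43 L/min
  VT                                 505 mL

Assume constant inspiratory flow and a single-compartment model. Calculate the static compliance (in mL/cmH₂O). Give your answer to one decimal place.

Flow: 43 L/min ÷ 60 = 0.7167 L/s.
Total PEEP = 7 cmH2O (set 6 + intrinsic 1); this is the baseline alveolar pressure.
Equation of motion (constant flow): PIP = Vt/C + R·V̇ + PEEP.
Vt/C = PIP − R·V̇ − PEEP = 19.1 − 7.5×0.7167 − 7 = 19.1 − 5.375 − 7 = 6.725 cmH2O.
C = Vt / 6.725 = 505 / 6.725 = 75.093 mL/cmH2O.

75.1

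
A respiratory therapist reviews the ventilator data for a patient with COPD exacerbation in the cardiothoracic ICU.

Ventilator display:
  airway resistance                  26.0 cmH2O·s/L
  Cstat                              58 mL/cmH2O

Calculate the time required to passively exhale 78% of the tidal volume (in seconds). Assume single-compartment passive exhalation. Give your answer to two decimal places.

2.28

τ = R × C = 26.0 × 58 mL/cmH2O = 26.0 × 0.058 L/cmH2O = 1.508 s.
Exhaled fraction f = 1 − e^(−t/τ) → t = −τ·ln(1 − f) = −1.508·ln(0.22) = 2.283 s.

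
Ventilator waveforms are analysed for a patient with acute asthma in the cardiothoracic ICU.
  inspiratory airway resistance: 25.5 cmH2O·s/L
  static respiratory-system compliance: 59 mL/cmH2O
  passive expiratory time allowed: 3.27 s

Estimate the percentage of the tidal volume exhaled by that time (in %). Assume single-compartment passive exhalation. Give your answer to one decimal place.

88.6

τ = R × C = 25.5 × 59 mL/cmH2O = 25.5 × 0.059 L/cmH2O = 1.505 s.
Passive exhalation: V(t)/V₀ = e^(−t/τ) = e^(−3.27/1.505) = 0.1139.
Fraction exhaled = 1 − 0.1139 = 0.8861 → 88.61%.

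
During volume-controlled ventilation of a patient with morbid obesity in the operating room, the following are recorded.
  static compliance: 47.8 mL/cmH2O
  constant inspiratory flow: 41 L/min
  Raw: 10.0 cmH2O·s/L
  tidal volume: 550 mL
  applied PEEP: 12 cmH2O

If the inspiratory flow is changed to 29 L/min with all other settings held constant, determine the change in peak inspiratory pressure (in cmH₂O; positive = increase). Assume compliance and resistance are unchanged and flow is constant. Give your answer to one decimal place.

-2.0

Flow: 41 L/min ÷ 60 = 0.6833 L/s.
New flow: 29 L/min ÷ 60 = 0.4833 L/s.
PIP = Vt/C + R·V̇ + PEEP (constant-flow equation of motion).
Only the resistive term changes: ΔPIP = R × ΔV̇ = 10.0 × (0.4833 − 0.6833) = 10.0 × -0.2 = -2.0 cmH2O.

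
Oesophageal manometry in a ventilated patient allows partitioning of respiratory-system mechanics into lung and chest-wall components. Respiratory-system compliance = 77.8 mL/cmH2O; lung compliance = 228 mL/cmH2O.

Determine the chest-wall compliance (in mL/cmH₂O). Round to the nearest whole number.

1/Ccw = 1/Crs − 1/CL.
1/Ccw = 1/77.8 − 1/228 = 0.008468.
Ccw = 118.09 mL/cmH2O.

118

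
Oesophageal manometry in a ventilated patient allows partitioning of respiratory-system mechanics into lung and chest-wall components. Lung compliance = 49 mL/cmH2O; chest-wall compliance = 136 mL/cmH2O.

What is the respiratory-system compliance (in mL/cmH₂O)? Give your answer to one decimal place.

Lung and chest wall are elastances in series: 1/Crs = 1/CL + 1/Ccw.
1/Crs = 1/49 + 1/136 = 0.02776.
Crs = 36.023 mL/cmH2O.

36.0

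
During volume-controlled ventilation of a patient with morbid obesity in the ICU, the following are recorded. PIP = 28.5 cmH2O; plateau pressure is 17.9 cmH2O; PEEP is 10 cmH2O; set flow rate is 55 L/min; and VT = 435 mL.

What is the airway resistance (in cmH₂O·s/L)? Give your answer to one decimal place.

11.6

Flow: 55 L/min ÷ 60 = 0.9167 L/s.
Raw = (PIP − Pplat) / flow = (28.5 − 17.9) / 0.9167 = 10.6 / 0.9167 = 11.563 cmH2O·s/L.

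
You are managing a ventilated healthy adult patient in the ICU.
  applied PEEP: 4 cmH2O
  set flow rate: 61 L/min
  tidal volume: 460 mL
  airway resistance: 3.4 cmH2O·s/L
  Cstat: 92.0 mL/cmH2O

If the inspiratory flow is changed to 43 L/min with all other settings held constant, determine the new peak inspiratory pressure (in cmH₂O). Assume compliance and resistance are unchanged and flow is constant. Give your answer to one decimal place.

Flow: 61 L/min ÷ 60 = 1.0167 L/s.
New flow: 43 L/min ÷ 60 = 0.7167 L/s.
PIP = Vt/C + R·V̇ + PEEP (constant-flow equation of motion).
Only the resistive term changes: ΔPIP = R × ΔV̇ = 3.4 × (0.7167 − 1.0167) = 3.4 × -0.3 = -1.02 cmH2O.
Original PIP = 460/92.0 + 3.4×1.0167 + 4 = 12.457 cmH2O; new PIP = 12.457 + (-1.02) = 11.437 cmH2O.

11.4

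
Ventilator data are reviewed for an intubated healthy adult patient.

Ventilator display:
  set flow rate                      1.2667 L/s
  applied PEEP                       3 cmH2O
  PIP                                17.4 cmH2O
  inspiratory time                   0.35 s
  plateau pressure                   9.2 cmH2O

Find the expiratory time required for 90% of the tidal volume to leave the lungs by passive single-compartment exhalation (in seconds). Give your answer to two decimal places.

Vt = flow × Ti = 1.2667 L/s × 0.35 s × 1000 mL/L = 443.35 mL.
R = (PIP − Pplat)/V̇ = (17.4 − 9.2) / 1.2667 = 8.2/1.2667 = 6.474 cmH2O·s/L.
C = Vt/(Pplat − PEEP) = 443.35 / (9.2 − 3) = 443.35/6.2 = 71.508 mL/cmH2O.
τ = R × C = 6.474 × 0.07151 L/cmH2O = 0.463 s.
t = −τ·ln(1 − 0.90) = −0.463·ln(0.1) = 1.066 s.

1.07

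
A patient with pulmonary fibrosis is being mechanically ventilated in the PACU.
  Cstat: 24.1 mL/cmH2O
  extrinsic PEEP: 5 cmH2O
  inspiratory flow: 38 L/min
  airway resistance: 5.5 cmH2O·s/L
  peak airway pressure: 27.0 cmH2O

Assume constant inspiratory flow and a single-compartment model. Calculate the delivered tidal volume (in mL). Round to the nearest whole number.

Flow: 38 L/min ÷ 60 = 0.6333 L/s.
Equation of motion (constant flow): PIP = Vt/C + R·V̇ + PEEP.
Vt/C = PIP − R·V̇ − PEEP = 27.0 − 3.483 − 5 = 18.517 cmH2O.
Vt = C × 18.517 = 24.1 × 18.517 = 446.26 mL.

446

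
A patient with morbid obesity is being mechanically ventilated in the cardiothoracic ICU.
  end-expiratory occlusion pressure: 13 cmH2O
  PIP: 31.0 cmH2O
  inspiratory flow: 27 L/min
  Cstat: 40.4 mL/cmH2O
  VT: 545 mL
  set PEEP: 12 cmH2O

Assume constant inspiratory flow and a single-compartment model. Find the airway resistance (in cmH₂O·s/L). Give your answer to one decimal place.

Flow: 27 L/min ÷ 60 = 0.45 L/s.
Total PEEP = 13 cmH2O (set 12 + intrinsic 1); this is the baseline alveolar pressure.
Equation of motion (constant flow): PIP = Vt/C + R·V̇ + PEEP.
R·V̇ = PIP − Vt/C − PEEP = 31.0 − 545/40.4 − 13 = 31.0 − 13.49 − 13 = 4.51 cmH2O.
R = 4.51 / 0.45 = 10.022 cmH2O·s/L.

10.0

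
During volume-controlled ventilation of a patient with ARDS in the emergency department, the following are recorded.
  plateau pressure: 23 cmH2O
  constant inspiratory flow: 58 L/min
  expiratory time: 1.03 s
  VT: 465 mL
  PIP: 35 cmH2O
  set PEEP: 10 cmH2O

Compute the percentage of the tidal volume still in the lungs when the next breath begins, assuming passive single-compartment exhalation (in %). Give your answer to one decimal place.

9.8

Flow: 58 L/min ÷ 60 = 0.9667 L/s.
R = (PIP − Pplat)/V̇ = (35 − 23) / 0.9667 = 12.0/0.9667 = 12.413 cmH2O·s/L.
C = Vt/(Pplat − PEEP) = 465.0 / (23 − 10) = 465.0/13.0 = 35.769 mL/cmH2O.
τ = R × C = 12.413 × 0.03577 L/cmH2O = 0.444 s.
Fraction remaining at end-expiration = e^(−Te/τ) = e^(−1.03/0.444) = 0.09829 → 9.829%.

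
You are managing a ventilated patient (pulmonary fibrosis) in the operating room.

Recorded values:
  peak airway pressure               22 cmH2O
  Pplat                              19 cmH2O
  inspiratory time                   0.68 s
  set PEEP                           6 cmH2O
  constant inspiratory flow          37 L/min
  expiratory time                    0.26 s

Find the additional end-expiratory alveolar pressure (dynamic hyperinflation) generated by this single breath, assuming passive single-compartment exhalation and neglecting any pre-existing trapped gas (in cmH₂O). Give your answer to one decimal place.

2.5

Flow: 37 L/min ÷ 60 = 0.6167 L/s.
Vt = flow × Ti = 0.6167 L/s × 0.68 s × 1000 mL/L = 419.36 mL.
R = (PIP − Pplat)/V̇ = (22 − 19) / 0.6167 = 3.0/0.6167 = 4.865 cmH2O·s/L.
C = Vt/(Pplat − PEEP) = 419.36 / (19 − 6) = 419.36/13.0 = 32.258 mL/cmH2O.
τ = R × C = 4.865 × 0.03226 L/cmH2O = 0.1569 s.
Fraction remaining = e^(−Te/τ) = e^(−0.26/0.1569) = 0.1907; trapped volume = 419.36 × 0.1907 = 79.972 mL.
Additional alveolar pressure from trapping ≈ V_trapped / C = 79.972 / 32.258 = 2.479 cmH2O.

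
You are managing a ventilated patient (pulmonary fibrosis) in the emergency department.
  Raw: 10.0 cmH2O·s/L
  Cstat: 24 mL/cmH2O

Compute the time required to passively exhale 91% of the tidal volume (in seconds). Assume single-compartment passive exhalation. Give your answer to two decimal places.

0.58

τ = R × C = 10.0 × 24 mL/cmH2O = 10.0 × 0.024 L/cmH2O = 0.24 s.
Exhaled fraction f = 1 − e^(−t/τ) → t = −τ·ln(1 − f) = −0.24·ln(0.09) = 0.5779 s.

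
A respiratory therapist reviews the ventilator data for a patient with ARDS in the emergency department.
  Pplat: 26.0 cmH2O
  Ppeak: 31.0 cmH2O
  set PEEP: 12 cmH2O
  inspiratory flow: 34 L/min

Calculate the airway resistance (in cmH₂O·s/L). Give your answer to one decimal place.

8.8

Flow: 34 L/min ÷ 60 = 0.5667 L/s.
Raw = (PIP − Pplat) / flow = (31.0 − 26.0) / 0.5667 = 5.0 / 0.5667 = 8.823 cmH2O·s/L.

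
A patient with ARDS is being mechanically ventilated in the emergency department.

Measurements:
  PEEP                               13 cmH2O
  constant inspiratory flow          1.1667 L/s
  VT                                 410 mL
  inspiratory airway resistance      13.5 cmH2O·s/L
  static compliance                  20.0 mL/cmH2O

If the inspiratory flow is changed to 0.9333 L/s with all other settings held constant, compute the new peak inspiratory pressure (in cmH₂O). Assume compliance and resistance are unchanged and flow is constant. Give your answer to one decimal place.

46.1

PIP = Vt/C + R·V̇ + PEEP (constant-flow equation of motion).
Only the resistive term changes: ΔPIP = R × ΔV̇ = 13.5 × (0.9333 − 1.1667) = 13.5 × -0.2334 = -3.151 cmH2O.
Original PIP = 410/20.0 + 13.5×1.1667 + 13 = 49.25 cmH2O; new PIP = 49.25 + (-3.151) = 46.099 cmH2O.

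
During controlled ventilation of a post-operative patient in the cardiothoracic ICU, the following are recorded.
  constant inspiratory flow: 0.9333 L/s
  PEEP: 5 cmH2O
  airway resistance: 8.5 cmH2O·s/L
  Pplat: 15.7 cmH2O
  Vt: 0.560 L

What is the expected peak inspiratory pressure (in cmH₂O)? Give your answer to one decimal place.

23.6

PIP = Pplat + Raw × flow = 15.7 + 8.5 × 0.9333 = 15.7 + 7.933 = 23.633 cmH2O.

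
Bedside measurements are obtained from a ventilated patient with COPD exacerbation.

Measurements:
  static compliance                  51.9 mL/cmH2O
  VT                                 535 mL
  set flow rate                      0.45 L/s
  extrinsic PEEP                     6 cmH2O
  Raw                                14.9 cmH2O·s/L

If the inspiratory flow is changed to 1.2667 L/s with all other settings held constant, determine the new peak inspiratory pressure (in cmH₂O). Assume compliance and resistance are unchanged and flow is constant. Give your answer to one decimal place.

PIP = Vt/C + R·V̇ + PEEP (constant-flow equation of motion).
Only the resistive term changes: ΔPIP = R × ΔV̇ = 14.9 × (1.2667 − 0.45) = 14.9 × 0.8167 = 12.169 cmH2O.
Original PIP = 535/51.9 + 14.9×0.45 + 6 = 23.013 cmH2O; new PIP = 23.013 + (12.169) = 35.182 cmH2O.

35.2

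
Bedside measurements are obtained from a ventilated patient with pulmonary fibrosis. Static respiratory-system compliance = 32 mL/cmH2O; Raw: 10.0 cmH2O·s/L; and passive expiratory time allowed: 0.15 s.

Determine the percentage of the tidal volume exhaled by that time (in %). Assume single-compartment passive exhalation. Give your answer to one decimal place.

37.4

τ = R × C = 10.0 × 32 mL/cmH2O = 10.0 × 0.032 L/cmH2O = 0.32 s.
Passive exhalation: V(t)/V₀ = e^(−t/τ) = e^(−0.15/0.32) = 0.6258.
Fraction exhaled = 1 − 0.6258 = 0.3742 → 37.42%.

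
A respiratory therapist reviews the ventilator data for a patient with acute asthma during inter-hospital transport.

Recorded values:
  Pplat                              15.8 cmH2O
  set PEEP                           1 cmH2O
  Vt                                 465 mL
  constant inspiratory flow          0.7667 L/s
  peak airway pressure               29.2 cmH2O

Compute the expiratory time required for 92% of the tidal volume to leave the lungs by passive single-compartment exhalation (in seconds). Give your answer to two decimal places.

1.39

R = (PIP − Pplat)/V̇ = (29.2 − 15.8) / 0.7667 = 13.4/0.7667 = 17.478 cmH2O·s/L.
C = Vt/(Pplat − PEEP) = 465.0 / (15.8 − 1) = 465.0/14.8 = 31.419 mL/cmH2O.
τ = R × C = 17.478 × 0.03142 L/cmH2O = 0.5492 s.
t = −τ·ln(1 − 0.92) = −0.5492·ln(0.08) = 1.387 s.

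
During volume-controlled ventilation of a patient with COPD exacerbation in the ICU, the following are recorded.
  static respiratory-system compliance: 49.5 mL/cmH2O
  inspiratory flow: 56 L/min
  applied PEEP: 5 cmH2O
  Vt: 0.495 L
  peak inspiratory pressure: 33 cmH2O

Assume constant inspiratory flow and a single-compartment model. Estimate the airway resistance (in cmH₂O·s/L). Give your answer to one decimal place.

Flow: 56 L/min ÷ 60 = 0.9333 L/s.
Equation of motion (constant flow): PIP = Vt/C + R·V̇ + PEEP.
R·V̇ = PIP − Vt/C − PEEP = 33 − 495/49.5 − 5 = 33 − 10.0 − 5 = 18.0 cmH2O.
R = 18.0 / 0.9333 = 19.286 cmH2O·s/L.

19.3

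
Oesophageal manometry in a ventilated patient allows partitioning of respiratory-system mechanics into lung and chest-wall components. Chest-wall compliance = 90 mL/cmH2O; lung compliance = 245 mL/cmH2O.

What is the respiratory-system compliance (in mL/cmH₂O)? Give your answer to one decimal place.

65.8

Lung and chest wall are elastances in series: 1/Crs = 1/CL + 1/Ccw.
1/Crs = 1/245 + 1/90 = 0.01519.
Crs = 65.833 mL/cmH2O.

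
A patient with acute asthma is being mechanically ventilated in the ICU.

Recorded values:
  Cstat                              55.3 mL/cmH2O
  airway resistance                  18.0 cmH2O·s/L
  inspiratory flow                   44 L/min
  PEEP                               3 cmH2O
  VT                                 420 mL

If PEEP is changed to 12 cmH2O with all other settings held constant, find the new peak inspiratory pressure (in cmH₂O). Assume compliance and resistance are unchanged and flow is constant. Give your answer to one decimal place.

Flow: 44 L/min ÷ 60 = 0.7333 L/s.
PIP = Vt/C + R·V̇ + PEEP (constant-flow equation of motion).
Only the baseline term changes: ΔPIP = ΔPEEP = 12 − 3 = 9.0 cmH2O.
Original PIP = 420/55.3 + 18.0×0.7333 + 3 = 23.794 cmH2O; new PIP = 23.794 + (9.0) = 32.794 cmH2O.

32.8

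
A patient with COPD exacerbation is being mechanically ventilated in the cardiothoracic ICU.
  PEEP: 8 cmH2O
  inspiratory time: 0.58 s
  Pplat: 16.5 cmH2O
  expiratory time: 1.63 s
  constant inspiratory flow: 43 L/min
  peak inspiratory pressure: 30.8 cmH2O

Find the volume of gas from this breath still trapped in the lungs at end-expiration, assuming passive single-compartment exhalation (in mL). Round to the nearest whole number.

78

Flow: 43 L/min ÷ 60 = 0.7167 L/s.
Vt = flow × Ti = 0.7167 L/s × 0.58 s × 1000 mL/L = 415.69 mL.
R = (PIP − Pplat)/V̇ = (30.8 − 16.5) / 0.7167 = 14.3/0.7167 = 19.953 cmH2O·s/L.
C = Vt/(Pplat − PEEP) = 415.69 / (16.5 − 8) = 415.69/8.5 = 48.905 mL/cmH2O.
τ = R × C = 19.953 × 0.04891 L/cmH2O = 0.9759 s.
Fraction remaining = e^(−Te/τ) = e^(−1.63/0.9759) = 0.1882.
Trapped volume = 415.69 × 0.1882 = 78.233 mL.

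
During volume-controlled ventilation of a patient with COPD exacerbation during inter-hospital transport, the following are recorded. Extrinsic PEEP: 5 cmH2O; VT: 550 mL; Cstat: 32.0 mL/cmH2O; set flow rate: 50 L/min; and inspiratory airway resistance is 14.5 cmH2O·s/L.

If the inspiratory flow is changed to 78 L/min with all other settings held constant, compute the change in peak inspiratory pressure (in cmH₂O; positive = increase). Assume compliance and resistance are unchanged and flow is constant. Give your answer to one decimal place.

6.8

Flow: 50 L/min ÷ 60 = 0.8333 L/s.
New flow: 78 L/min ÷ 60 = 1.3 L/s.
PIP = Vt/C + R·V̇ + PEEP (constant-flow equation of motion).
Only the resistive term changes: ΔPIP = R × ΔV̇ = 14.5 × (1.3 − 0.8333) = 14.5 × 0.4667 = 6.767 cmH2O.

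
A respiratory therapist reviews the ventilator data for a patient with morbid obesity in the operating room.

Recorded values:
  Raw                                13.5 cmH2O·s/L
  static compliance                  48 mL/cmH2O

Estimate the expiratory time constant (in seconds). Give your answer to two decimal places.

τ = R × C = 13.5 × 48 mL/cmH2O = 13.5 × 0.048 L/cmH2O = 0.648 s.

0.65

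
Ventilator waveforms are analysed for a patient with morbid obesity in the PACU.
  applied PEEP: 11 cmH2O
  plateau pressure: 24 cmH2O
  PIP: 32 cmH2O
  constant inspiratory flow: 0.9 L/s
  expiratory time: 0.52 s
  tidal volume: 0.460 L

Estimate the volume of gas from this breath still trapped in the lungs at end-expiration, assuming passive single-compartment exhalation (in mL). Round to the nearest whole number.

88

R = (PIP − Pplat)/V̇ = (32 − 24) / 0.9 = 8.0/0.9 = 8.889 cmH2O·s/L.
C = Vt/(Pplat − PEEP) = 460.0 / (24 − 11) = 460.0/13.0 = 35.385 mL/cmH2O.
τ = R × C = 8.889 × 0.03539 L/cmH2O = 0.3146 s.
Fraction remaining = e^(−Te/τ) = e^(−0.52/0.3146) = 0.1915.
Trapped volume = 460.0 × 0.1915 = 88.09 mL.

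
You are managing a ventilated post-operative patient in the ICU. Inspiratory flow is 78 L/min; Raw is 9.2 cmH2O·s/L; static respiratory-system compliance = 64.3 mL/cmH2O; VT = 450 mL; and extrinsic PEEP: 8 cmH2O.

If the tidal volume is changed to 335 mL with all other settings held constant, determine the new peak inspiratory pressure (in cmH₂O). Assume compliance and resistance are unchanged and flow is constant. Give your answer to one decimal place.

Flow: 78 L/min ÷ 60 = 1.3 L/s.
PIP = Vt/C + R·V̇ + PEEP (constant-flow equation of motion).
Only the elastic term changes: ΔPIP = ΔVt / C = (335 − 450) / 64.3 = -1.788 cmH2O.
Original PIP = 450/64.3 + 9.2×1.3 + 8 = 26.958 cmH2O; new PIP = 26.958 + (-1.788) = 25.17 cmH2O.

25.2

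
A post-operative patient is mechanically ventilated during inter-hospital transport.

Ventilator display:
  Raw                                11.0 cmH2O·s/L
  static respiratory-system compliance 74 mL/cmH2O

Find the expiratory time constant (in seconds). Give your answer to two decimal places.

0.81

τ = R × C = 11.0 × 74 mL/cmH2O = 11.0 × 0.074 L/cmH2O = 0.814 s.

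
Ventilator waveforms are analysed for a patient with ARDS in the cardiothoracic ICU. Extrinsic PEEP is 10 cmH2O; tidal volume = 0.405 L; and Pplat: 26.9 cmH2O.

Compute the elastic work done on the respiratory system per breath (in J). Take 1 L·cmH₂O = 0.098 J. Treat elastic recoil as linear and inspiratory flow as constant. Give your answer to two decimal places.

Elastic work ≈ ½ × (Pplat − PEEP) × Vt = 0.5 × (26.9 − 10) × 0.405 L = 0.5 × 16.9 × 0.405 = 3.422 L·cmH2O.
× 0.098 J/(L·cmH2O) → 0.3354 J.

0.34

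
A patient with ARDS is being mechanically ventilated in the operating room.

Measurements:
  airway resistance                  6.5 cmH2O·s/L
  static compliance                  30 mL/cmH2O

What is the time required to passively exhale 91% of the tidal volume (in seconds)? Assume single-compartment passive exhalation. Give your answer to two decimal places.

0.47

τ = R × C = 6.5 × 30 mL/cmH2O = 6.5 × 0.030 L/cmH2O = 0.195 s.
Exhaled fraction f = 1 − e^(−t/τ) → t = −τ·ln(1 − f) = −0.195·ln(0.09) = 0.4695 s.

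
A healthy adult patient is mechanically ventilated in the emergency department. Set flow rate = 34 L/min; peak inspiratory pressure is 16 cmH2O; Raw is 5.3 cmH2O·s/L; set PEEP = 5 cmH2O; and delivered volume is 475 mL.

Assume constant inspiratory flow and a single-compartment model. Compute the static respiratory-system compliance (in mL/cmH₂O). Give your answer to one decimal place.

Flow: 34 L/min ÷ 60 = 0.5667 L/s.
Equation of motion (constant flow): PIP = Vt/C + R·V̇ + PEEP.
Vt/C = PIP − R·V̇ − PEEP = 16 − 5.3×0.5667 − 5 = 16 − 3.004 − 5 = 7.996 cmH2O.
C = Vt / 7.996 = 475 / 7.996 = 59.405 mL/cmH2O.

59.4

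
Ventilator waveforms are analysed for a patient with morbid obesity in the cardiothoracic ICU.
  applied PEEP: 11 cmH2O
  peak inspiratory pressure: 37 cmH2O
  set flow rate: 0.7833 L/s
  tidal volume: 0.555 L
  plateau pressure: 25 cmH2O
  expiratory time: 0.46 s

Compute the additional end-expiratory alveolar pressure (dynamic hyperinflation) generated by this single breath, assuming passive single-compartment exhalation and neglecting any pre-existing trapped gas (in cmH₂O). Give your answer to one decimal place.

6.6

R = (PIP − Pplat)/V̇ = (37 − 25) / 0.7833 = 12.0/0.7833 = 15.32 cmH2O·s/L.
C = Vt/(Pplat − PEEP) = 555.0 / (25 − 11) = 555.0/14.0 = 39.643 mL/cmH2O.
τ = R × C = 15.32 × 0.03964 L/cmH2O = 0.6073 s.
Fraction remaining = e^(−Te/τ) = e^(−0.46/0.6073) = 0.4689; trapped volume = 555.0 × 0.4689 = 260.24 mL.
Additional alveolar pressure from trapping ≈ V_trapped / C = 260.24 / 39.643 = 6.565 cmH2O.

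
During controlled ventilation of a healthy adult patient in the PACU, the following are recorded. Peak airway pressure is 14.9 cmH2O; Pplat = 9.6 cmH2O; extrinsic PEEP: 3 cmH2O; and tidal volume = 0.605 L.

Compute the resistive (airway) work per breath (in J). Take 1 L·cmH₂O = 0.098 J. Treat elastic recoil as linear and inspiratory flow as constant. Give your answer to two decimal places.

0.31

With constant inspiratory flow the resistive pressure is constant at PIP − Pplat = 14.9 − 9.6 = 5.3 cmH2O, so resistive work = 5.3 × 0.605 = 3.207 L·cmH2O.
× 0.098 J/(L·cmH2O) → 0.3143 J.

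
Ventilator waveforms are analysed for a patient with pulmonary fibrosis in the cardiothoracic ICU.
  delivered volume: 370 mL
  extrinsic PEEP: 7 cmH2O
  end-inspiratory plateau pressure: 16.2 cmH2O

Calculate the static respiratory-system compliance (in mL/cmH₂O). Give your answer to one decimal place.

Cstat = Vt / (Pplat − PEEP) = 370 / (16.2 − 7) = 370 / 9.2 = 40.217 mL/cmH2O.

40.2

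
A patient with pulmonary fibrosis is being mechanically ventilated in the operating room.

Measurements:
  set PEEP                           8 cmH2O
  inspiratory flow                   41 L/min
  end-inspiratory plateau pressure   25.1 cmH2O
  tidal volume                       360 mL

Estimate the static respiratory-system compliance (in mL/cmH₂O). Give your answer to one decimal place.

Cstat = Vt / (Pplat − PEEP) = 360 / (25.1 − 8) = 360 / 17.1 = 21.053 mL/cmH2O.

21.1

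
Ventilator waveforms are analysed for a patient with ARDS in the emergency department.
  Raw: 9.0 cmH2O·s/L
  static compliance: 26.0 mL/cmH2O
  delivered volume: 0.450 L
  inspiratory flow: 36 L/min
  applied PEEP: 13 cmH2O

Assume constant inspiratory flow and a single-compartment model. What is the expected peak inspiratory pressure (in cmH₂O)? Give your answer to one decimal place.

Flow: 36 L/min ÷ 60 = 0.6 L/s.
Equation of motion (constant flow): PIP = Vt/C + R·V̇ + PEEP.
PIP = 450/26.0 + 9.0×0.6 + 13 = 17.308 + 5.4 + 13 = 35.708 cmH2O.

35.7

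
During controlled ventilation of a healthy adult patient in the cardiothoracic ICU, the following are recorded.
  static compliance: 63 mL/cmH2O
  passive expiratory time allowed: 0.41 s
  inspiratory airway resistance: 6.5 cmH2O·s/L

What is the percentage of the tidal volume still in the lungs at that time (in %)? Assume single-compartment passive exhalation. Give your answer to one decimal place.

36.7

τ = R × C = 6.5 × 63 mL/cmH2O = 6.5 × 0.063 L/cmH2O = 0.4095 s.
Passive exhalation: V(t)/V₀ = e^(−t/τ) = e^(−0.41/0.4095) = 0.3674.
Fraction remaining = 0.3674 → 36.74%.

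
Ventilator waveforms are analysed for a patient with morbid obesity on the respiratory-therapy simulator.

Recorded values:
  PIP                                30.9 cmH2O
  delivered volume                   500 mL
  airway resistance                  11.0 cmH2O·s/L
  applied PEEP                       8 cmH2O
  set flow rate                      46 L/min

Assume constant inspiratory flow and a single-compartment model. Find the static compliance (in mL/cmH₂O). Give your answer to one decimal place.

34.6

Flow: 46 L/min ÷ 60 = 0.7667 L/s.
Equation of motion (constant flow): PIP = Vt/C + R·V̇ + PEEP.
Vt/C = PIP − R·V̇ − PEEP = 30.9 − 11.0×0.7667 − 8 = 30.9 − 8.434 − 8 = 14.466 cmH2O.
C = Vt / 14.466 = 500 / 14.466 = 34.564 mL/cmH2O.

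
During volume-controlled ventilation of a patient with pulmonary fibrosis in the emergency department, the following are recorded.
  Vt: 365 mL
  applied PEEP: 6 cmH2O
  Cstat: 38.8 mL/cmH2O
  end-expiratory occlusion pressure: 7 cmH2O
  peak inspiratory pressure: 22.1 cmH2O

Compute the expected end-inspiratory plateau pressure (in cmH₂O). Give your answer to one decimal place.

End-expiratory occlusion gives total PEEP = 7 cmH2O (intrinsic PEEP = 7 − 6 = 1). Use total PEEP for the elastic gradient.
Pplat = PEEPtotal + Vt / Cstat = 7 + 365 / 38.8 = 7 + 9.407 = 16.407 cmH2O.

16.4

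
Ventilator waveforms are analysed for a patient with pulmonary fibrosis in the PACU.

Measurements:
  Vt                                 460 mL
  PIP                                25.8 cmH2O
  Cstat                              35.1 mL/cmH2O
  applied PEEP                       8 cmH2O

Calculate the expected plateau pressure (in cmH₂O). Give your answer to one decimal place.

21.1

Pplat = PEEP + Vt / Cstat = 8 + 460 / 35.1 = 8 + 13.105 = 21.105 cmH2O.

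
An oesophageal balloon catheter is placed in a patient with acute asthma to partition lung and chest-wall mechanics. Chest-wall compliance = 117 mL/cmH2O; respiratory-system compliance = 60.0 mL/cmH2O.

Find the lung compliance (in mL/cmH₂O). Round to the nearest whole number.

123

1/CL = 1/Crs − 1/Ccw.
1/CL = 1/60.0 − 1/117 = 0.00812.
CL = 123.15 mL/cmH2O.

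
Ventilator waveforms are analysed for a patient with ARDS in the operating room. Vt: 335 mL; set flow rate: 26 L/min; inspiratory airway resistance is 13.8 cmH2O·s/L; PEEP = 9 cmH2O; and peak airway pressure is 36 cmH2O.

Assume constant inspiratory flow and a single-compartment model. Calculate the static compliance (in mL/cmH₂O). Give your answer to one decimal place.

Flow: 26 L/min ÷ 60 = 0.4333 L/s.
Equation of motion (constant flow): PIP = Vt/C + R·V̇ + PEEP.
Vt/C = PIP − R·V̇ − PEEP = 36 − 13.8×0.4333 − 9 = 36 − 5.98 − 9 = 21.02 cmH2O.
C = Vt / 21.02 = 335 / 21.02 = 15.937 mL/cmH2O.

15.9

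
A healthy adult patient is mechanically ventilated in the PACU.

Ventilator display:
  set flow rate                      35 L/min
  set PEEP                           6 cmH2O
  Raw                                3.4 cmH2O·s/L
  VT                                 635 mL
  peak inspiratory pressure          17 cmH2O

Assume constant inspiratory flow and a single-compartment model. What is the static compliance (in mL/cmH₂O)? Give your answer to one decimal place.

Flow: 35 L/min ÷ 60 = 0.5833 L/s.
Equation of motion (constant flow): PIP = Vt/C + R·V̇ + PEEP.
Vt/C = PIP − R·V̇ − PEEP = 17 − 3.4×0.5833 − 6 = 17 − 1.983 − 6 = 9.017 cmH2O.
C = Vt / 9.017 = 635 / 9.017 = 70.423 mL/cmH2O.

70.4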